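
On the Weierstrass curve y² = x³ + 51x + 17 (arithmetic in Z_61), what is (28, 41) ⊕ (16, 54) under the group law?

(28, 41) + (16, 54). λ = (54 - 41)/(16 - 28) ≡ 13/49 mod 61. 49⁻¹ ≡ 5 (mod 61), so λ ≡ 4.
  x = λ² - 28 - 16 = 16 - 44 ≡ 33; y = λ·(28 - 33) - 41 ≡ 0. → (33, 0)

(33, 0)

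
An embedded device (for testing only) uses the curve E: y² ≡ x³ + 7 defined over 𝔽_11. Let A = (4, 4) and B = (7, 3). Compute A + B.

(4, 4) + (7, 3). λ = (3 - 4)/(7 - 4) ≡ 10/3 mod 11. 3⁻¹ ≡ 4 (mod 11), so λ ≡ 7.
  x = λ² - 4 - 7 = 49 - 11 ≡ 5; y = λ·(4 - 5) - 4 ≡ 0. → (5, 0)

(5, 0)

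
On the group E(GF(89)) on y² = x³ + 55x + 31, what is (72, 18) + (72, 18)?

(26, 13)

tangent at (72, 18): λ = (3·72² + 55)/(2·18) ≡ 32/36. 36⁻¹ ≡ 47 (mod 89), so λ ≡ 32·47 ≡ 80.
  x = λ² - 72 - 72 = 6400 - 144 ≡ 26; y = λ·(72 - 26) - 18 ≡ 13. → (26, 13)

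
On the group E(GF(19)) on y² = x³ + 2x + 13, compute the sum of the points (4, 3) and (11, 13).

(1, 4)

(4, 3) + (11, 13). λ = (13 - 3)/(11 - 4) ≡ 10/7 mod 19. 7⁻¹ ≡ 11 (mod 19), so λ ≡ 15.
  x = λ² - 4 - 11 = 225 - 15 ≡ 1; y = λ·(4 - 1) - 3 ≡ 4. → (1, 4)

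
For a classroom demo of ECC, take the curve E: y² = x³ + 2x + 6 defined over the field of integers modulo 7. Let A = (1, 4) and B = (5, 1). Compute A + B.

(1, 4) + (5, 1). λ = (1 - 4)/(5 - 1) ≡ 4/4 mod 7. 4⁻¹ ≡ 2 (mod 7), so λ ≡ 1.
  x = λ² - 1 - 5 = 1 - 6 ≡ 2; y = λ·(1 - 2) - 4 ≡ 2. → (2, 2)

(2, 2)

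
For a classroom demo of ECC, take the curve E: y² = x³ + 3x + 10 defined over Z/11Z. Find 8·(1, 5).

(1, 6)

Write Q = (1, 5).
Repeated addition: build up to 8Q.
2Q: tangent at (1, 5): λ = (3·1² + 3)/(2·5) ≡ 6/10. 10⁻¹ ≡ 10 (mod 11) since 10·10 = 100 ≡ 1, so λ ≡ 6·10 ≡ 5.
  x = λ² - 1 - 1 = 25 - 2 ≡ 1; y = λ·(1 - 1) - 5 ≡ 6. → (1, 6)
3Q: (1, 6) + (1, 5): same x and y₁ ≡ -y₂, so the sum is 𝒪.
4Q: 𝒪 + (1, 5) = (1, 5) (identity).
5Q: tangent at (1, 5): λ = (3·1² + 3)/(2·5) ≡ 6/10. 10⁻¹ ≡ 10 (mod 11) since 10·10 = 100 ≡ 1, so λ ≡ 6·10 ≡ 5.
  x = λ² - 1 - 1 = 25 - 2 ≡ 1; y = λ·(1 - 1) - 5 ≡ 6. → (1, 6)
6Q: (1, 6) + (1, 5): same x and y₁ ≡ -y₂, so the sum is 𝒪.
7Q: 𝒪 + (1, 5) = (1, 5) (identity).
8Q: tangent at (1, 5): λ = (3·1² + 3)/(2·5) ≡ 6/10. 10⁻¹ ≡ 10 (mod 11), so λ ≡ 6·10 ≡ 5.
  x = λ² - 1 - 1 = 25 - 2 ≡ 1; y = λ·(1 - 1) - 5 ≡ 6. → (1, 6)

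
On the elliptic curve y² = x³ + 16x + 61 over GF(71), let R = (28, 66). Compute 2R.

tangent at (28, 66): λ = (3·28² + 16)/(2·66) ≡ 25/61. 61⁻¹ ≡ 7 (mod 71), so λ ≡ 25·7 ≡ 33.
  x = λ² - 28 - 28 = 1089 - 56 ≡ 39; y = λ·(28 - 39) - 66 ≡ 68. → (39, 68)

(39, 68)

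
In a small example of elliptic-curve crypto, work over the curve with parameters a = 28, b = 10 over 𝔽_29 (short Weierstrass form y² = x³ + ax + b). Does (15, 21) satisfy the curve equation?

yes

y² = 21² ≡ 6; x³ + 28x + 10 = 3805 ≡ 6 (mod 29). 6 = 6.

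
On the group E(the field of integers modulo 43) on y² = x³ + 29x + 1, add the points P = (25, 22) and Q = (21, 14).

(1, 26)

(25, 22) + (21, 14). λ = (14 - 22)/(21 - 25) ≡ 35/39 mod 43. 39⁻¹ ≡ 32 (mod 43), so λ ≡ 2.
  x = λ² - 25 - 21 = 4 - 46 ≡ 1; y = λ·(25 - 1) - 22 ≡ 26. → (1, 26)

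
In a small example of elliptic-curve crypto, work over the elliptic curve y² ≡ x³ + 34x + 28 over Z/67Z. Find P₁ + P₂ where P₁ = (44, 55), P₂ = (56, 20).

(44, 55) + (56, 20). λ = (20 - 55)/(56 - 44) ≡ 32/12 mod 67. 12⁻¹ ≡ 28 (mod 67), so λ ≡ 25.
  x = λ² - 44 - 56 = 625 - 100 ≡ 56; y = λ·(44 - 56) - 55 ≡ 47. → (56, 47)

(56, 47)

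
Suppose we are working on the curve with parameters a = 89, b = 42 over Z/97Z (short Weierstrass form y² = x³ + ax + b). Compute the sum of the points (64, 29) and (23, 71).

(64, 29) + (23, 71). λ = (71 - 29)/(23 - 64) ≡ 42/56 mod 97. 56⁻¹ ≡ 26 (mod 97) since 56·26 = 1456 ≡ 1, so λ ≡ 25.
  x = λ² - 64 - 23 = 625 - 87 ≡ 53; y = λ·(64 - 53) - 29 ≡ 52. → (53, 52)

(53, 52)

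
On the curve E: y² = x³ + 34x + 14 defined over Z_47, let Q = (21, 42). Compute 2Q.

(11, 11)

tangent at (21, 42): λ = (3·21² + 34)/(2·42) ≡ 41/37. 37⁻¹ ≡ 14 (mod 47), so λ ≡ 41·14 ≡ 10.
  x = λ² - 21 - 21 = 100 - 42 ≡ 11; y = λ·(21 - 11) - 42 ≡ 11. → (11, 11)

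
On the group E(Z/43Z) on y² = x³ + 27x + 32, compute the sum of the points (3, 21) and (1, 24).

(3, 21) + (1, 24). λ = (24 - 21)/(1 - 3) ≡ 3/41 mod 43. 41⁻¹ ≡ 21 (mod 43), so λ ≡ 20.
  x = λ² - 3 - 1 = 400 - 4 ≡ 9; y = λ·(3 - 9) - 21 ≡ 31. → (9, 31)

(9, 31)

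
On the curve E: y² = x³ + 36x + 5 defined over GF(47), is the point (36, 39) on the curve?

y² = 39² ≡ 17; x³ + 36x + 5 = 47957 ≡ 17 (mod 47). 17 = 17.

yes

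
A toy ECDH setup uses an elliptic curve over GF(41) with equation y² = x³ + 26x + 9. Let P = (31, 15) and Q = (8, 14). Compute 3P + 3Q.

(39, 20)

First 3P:
Repeated addition: build up to 3P.
2P: tangent at (31, 15): λ = (3·31² + 26)/(2·15) ≡ 39/30. 30⁻¹ ≡ 26 (mod 41) since 30·26 = 780 ≡ 1, so λ ≡ 39·26 ≡ 30.
  x = λ² - 31 - 31 = 900 - 62 ≡ 18; y = λ·(31 - 18) - 15 ≡ 6. → (18, 6)
3P: (18, 6) + (31, 15). λ = (15 - 6)/(31 - 18) ≡ 9/13 mod 41. 13⁻¹ ≡ 19 (mod 41), so λ ≡ 7.
  x = λ² - 18 - 31 = 49 - 49 ≡ 0; y = λ·(18 - 0) - 6 ≡ 38. → (0, 38)
3P = (0, 38).
Next 3Q:
Repeated addition: build up to 3Q.
2Q: tangent at (8, 14): λ = (3·8² + 26)/(2·14) ≡ 13/28. 28⁻¹ ≡ 22 (mod 41), so λ ≡ 13·22 ≡ 40.
  x = λ² - 8 - 8 = 1600 - 16 ≡ 26; y = λ·(8 - 26) - 14 ≡ 4. → (26, 4)
3Q: (26, 4) + (8, 14). λ = (14 - 4)/(8 - 26) ≡ 10/23 mod 41. 23⁻¹ ≡ 25 (mod 41) since 23·25 = 575 ≡ 1, so λ ≡ 4.
  x = λ² - 26 - 8 = 16 - 34 ≡ 23; y = λ·(26 - 23) - 4 ≡ 8. → (23, 8)
3Q = (23, 8).
Finally 3P + 3Q:
(0, 38) + (23, 8). λ = (8 - 38)/(23 - 0) ≡ 11/23 mod 41. 23⁻¹ ≡ 25 (mod 41), so λ ≡ 29.
  x = λ² - 0 - 23 = 841 - 23 ≡ 39; y = λ·(0 - 39) - 38 ≡ 20. → (39, 20)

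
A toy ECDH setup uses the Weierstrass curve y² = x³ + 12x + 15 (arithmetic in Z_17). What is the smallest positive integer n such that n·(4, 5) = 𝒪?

10

2P: tangent at (4, 5): λ = (3·4² + 12)/(2·5) ≡ 9/10. 10⁻¹ ≡ 12 (mod 17) since 10·12 = 120 ≡ 1, so λ ≡ 9·12 ≡ 6.
  x = λ² - 4 - 4 = 36 - 8 ≡ 11; y = λ·(4 - 11) - 5 ≡ 4. → (11, 4)
3P: (11, 4) + (4, 5). λ = (5 - 4)/(4 - 11) ≡ 1/10 mod 17. 10⁻¹ ≡ 12 (mod 17), so λ ≡ 12.
  x = λ² - 11 - 4 = 144 - 15 ≡ 10; y = λ·(11 - 10) - 4 ≡ 8. → (10, 8)
4P: (10, 8) + (4, 5). λ = (5 - 8)/(4 - 10) ≡ 14/11 mod 17. 11⁻¹ ≡ 14 (mod 17) since 11·14 = 154 ≡ 1, so λ ≡ 9.
  x = λ² - 10 - 4 = 81 - 14 ≡ 16; y = λ·(10 - 16) - 8 ≡ 6. → (16, 6)
5P: (16, 6) + (4, 5). λ = (5 - 6)/(4 - 16) ≡ 16/5 mod 17. 5⁻¹ ≡ 7 (mod 17) since 5·7 = 35 ≡ 1, so λ ≡ 10.
  x = λ² - 16 - 4 = 100 - 20 ≡ 12; y = λ·(16 - 12) - 6 ≡ 0. → (12, 0)
6P: (12, 0) + (4, 5). λ = (5 - 0)/(4 - 12) ≡ 5/9 mod 17. 9⁻¹ ≡ 2 (mod 17), so λ ≡ 10.
  x = λ² - 12 - 4 = 100 - 16 ≡ 16; y = λ·(12 - 16) - 0 ≡ 11. → (16, 11)
7P: (16, 11) + (4, 5). λ = (5 - 11)/(4 - 16) ≡ 11/5 mod 17. 5⁻¹ ≡ 7 (mod 17), so λ ≡ 9.
  x = λ² - 16 - 4 = 81 - 20 ≡ 10; y = λ·(16 - 10) - 11 ≡ 9. → (10, 9)
8P: (10, 9) + (4, 5). λ = (5 - 9)/(4 - 10) ≡ 13/11 mod 17. 11⁻¹ ≡ 14 (mod 17) since 11·14 = 154 ≡ 1, so λ ≡ 12.
  x = λ² - 10 - 4 = 144 - 14 ≡ 11; y = λ·(10 - 11) - 9 ≡ 13. → (11, 13)
9P: (11, 13) + (4, 5). λ = (5 - 13)/(4 - 11) ≡ 9/10 mod 17. 10⁻¹ ≡ 12 (mod 17) since 10·12 = 120 ≡ 1, so λ ≡ 6.
  x = λ² - 11 - 4 = 36 - 15 ≡ 4; y = λ·(11 - 4) - 13 ≡ 12. → (4, 12)
10P: (4, 12) + (4, 5): same x and y₁ ≡ -y₂, so the sum is 𝒪.
10P = 𝒪, so the order is 10.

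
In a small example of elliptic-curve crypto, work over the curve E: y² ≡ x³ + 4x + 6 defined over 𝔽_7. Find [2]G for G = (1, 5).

(5, 2)

tangent at (1, 5): λ = (3·1² + 4)/(2·5) ≡ 0/3. 3⁻¹ ≡ 5 (mod 7) since 3·5 = 15 ≡ 1, so λ ≡ 0·5 ≡ 0.
  x = λ² - 1 - 1 = 0 - 2 ≡ 5; y = λ·(1 - 5) - 5 ≡ 2. → (5, 2)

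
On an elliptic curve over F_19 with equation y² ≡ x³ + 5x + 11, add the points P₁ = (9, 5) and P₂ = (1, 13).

(9, 5) + (1, 13). λ = (13 - 5)/(1 - 9) ≡ 8/11 mod 19. 11⁻¹ ≡ 7 (mod 19), so λ ≡ 18.
  x = λ² - 9 - 1 = 324 - 10 ≡ 10; y = λ·(9 - 10) - 5 ≡ 15. → (10, 15)

(10, 15)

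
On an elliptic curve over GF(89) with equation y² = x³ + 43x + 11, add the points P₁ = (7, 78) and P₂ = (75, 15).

(7, 78) + (75, 15). λ = (15 - 78)/(75 - 7) ≡ 26/68 mod 89. 68⁻¹ ≡ 72 (mod 89) since 68·72 = 4896 ≡ 1, so λ ≡ 3.
  x = λ² - 7 - 75 = 9 - 82 ≡ 16; y = λ·(7 - 16) - 78 ≡ 73. → (16, 73)

(16, 73)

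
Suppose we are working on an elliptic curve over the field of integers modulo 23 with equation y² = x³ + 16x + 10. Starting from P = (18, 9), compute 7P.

Double-and-add on 7 = (111)₂. Start with P = (18, 9) for the leading 1-bit.
double: tangent at (18, 9): λ = (3·18² + 16)/(2·9) ≡ 22/18. 18⁻¹ ≡ 9 (mod 23), so λ ≡ 22·9 ≡ 14.
  x = λ² - 18 - 18 = 196 - 36 ≡ 22; y = λ·(18 - 22) - 9 ≡ 4. → (22, 4)
add P: (22, 4) + (18, 9). λ = (9 - 4)/(18 - 22) ≡ 5/19 mod 23. 19⁻¹ ≡ 17 (mod 23), so λ ≡ 16.
  x = λ² - 22 - 18 = 256 - 40 ≡ 9; y = λ·(22 - 9) - 4 ≡ 20. → (9, 20)
double: tangent at (9, 20): λ = (3·9² + 16)/(2·20) ≡ 6/17. 17⁻¹ ≡ 19 (mod 23) since 17·19 = 323 ≡ 1, so λ ≡ 6·19 ≡ 22.
  x = λ² - 9 - 9 = 484 - 18 ≡ 6; y = λ·(9 - 6) - 20 ≡ 0. → (6, 0)
add P: (6, 0) + (18, 9). λ = (9 - 0)/(18 - 6) ≡ 9/12 mod 23. 12⁻¹ ≡ 2 (mod 23) since 12·2 = 24 ≡ 1, so λ ≡ 18.
  x = λ² - 6 - 18 = 324 - 24 ≡ 1; y = λ·(6 - 1) - 0 ≡ 21. → (1, 21)

(1, 21)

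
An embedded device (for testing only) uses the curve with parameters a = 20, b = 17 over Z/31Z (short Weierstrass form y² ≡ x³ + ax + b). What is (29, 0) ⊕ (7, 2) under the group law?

(5, 26)

(29, 0) + (7, 2). λ = (2 - 0)/(7 - 29) ≡ 2/9 mod 31. 9⁻¹ ≡ 7 (mod 31), so λ ≡ 14.
  x = λ² - 29 - 7 = 196 - 36 ≡ 5; y = λ·(29 - 5) - 0 ≡ 26. → (5, 26)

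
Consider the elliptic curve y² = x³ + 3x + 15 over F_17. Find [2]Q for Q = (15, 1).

tangent at (15, 1): λ = (3·15² + 3)/(2·1) ≡ 15/2. 2⁻¹ ≡ 9 (mod 17), so λ ≡ 15·9 ≡ 16.
  x = λ² - 15 - 15 = 256 - 30 ≡ 5; y = λ·(15 - 5) - 1 ≡ 6. → (5, 6)

(5, 6)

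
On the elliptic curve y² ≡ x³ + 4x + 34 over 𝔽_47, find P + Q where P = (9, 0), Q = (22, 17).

(9, 0) + (22, 17). λ = (17 - 0)/(22 - 9) ≡ 17/13 mod 47. 13⁻¹ ≡ 29 (mod 47), so λ ≡ 23.
  x = λ² - 9 - 22 = 529 - 31 ≡ 28; y = λ·(9 - 28) - 0 ≡ 33. → (28, 33)

(28, 33)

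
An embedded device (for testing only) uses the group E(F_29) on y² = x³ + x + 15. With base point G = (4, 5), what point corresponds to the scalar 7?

Double-and-add on 7 = (111)₂. Start with G = (4, 5) for the leading 1-bit.
double: tangent at (4, 5): λ = (3·4² + 1)/(2·5) ≡ 20/10. 10⁻¹ ≡ 3 (mod 29), so λ ≡ 20·3 ≡ 2.
  x = λ² - 4 - 4 = 4 - 8 ≡ 25; y = λ·(4 - 25) - 5 ≡ 11. → (25, 11)
add G: (25, 11) + (4, 5). λ = (5 - 11)/(4 - 25) ≡ 23/8 mod 29. 8⁻¹ ≡ 11 (mod 29) since 8·11 = 88 ≡ 1, so λ ≡ 21.
  x = λ² - 25 - 4 = 441 - 29 ≡ 6; y = λ·(25 - 6) - 11 ≡ 11. → (6, 11)
double: tangent at (6, 11): λ = (3·6² + 1)/(2·11) ≡ 22/22. 22⁻¹ ≡ 4 (mod 29), so λ ≡ 22·4 ≡ 1.
  x = λ² - 6 - 6 = 1 - 12 ≡ 18; y = λ·(6 - 18) - 11 ≡ 6. → (18, 6)
add G: (18, 6) + (4, 5). λ = (5 - 6)/(4 - 18) ≡ 28/15 mod 29. 15⁻¹ ≡ 2 (mod 29) since 15·2 = 30 ≡ 1, so λ ≡ 27.
  x = λ² - 18 - 4 = 729 - 22 ≡ 11; y = λ·(18 - 11) - 6 ≡ 9. → (11, 9)

(11, 9)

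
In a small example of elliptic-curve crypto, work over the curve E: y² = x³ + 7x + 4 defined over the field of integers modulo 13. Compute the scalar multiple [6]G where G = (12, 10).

Repeated addition: build up to 6G.
2G: tangent at (12, 10): λ = (3·12² + 7)/(2·10) ≡ 10/7. 7⁻¹ ≡ 2 (mod 13), so λ ≡ 10·2 ≡ 7.
  x = λ² - 12 - 12 = 49 - 24 ≡ 12; y = λ·(12 - 12) - 10 ≡ 3. → (12, 3)
3G: (12, 3) + (12, 10): same x and y₁ ≡ -y₂, so the sum is ∞.
4G: ∞ + (12, 10) = (12, 10) (identity).
5G: tangent at (12, 10): λ = (3·12² + 7)/(2·10) ≡ 10/7. 7⁻¹ ≡ 2 (mod 13), so λ ≡ 10·2 ≡ 7.
  x = λ² - 12 - 12 = 49 - 24 ≡ 12; y = λ·(12 - 12) - 10 ≡ 3. → (12, 3)
6G: (12, 3) + (12, 10): same x and y₁ ≡ -y₂, so the sum is ∞.

O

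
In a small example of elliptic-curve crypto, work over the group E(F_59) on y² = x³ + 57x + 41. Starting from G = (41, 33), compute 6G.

(0, 10)

Repeated addition: build up to 6G.
2G: tangent at (41, 33): λ = (3·41² + 57)/(2·33) ≡ 26/7. 7⁻¹ ≡ 17 (mod 59) since 7·17 = 119 ≡ 1, so λ ≡ 26·17 ≡ 29.
  x = λ² - 41 - 41 = 841 - 82 ≡ 51; y = λ·(41 - 51) - 33 ≡ 31. → (51, 31)
3G: (51, 31) + (41, 33). λ = (33 - 31)/(41 - 51) ≡ 2/49 mod 59. 49⁻¹ ≡ 53 (mod 59) since 49·53 = 2597 ≡ 1, so λ ≡ 47.
  x = λ² - 51 - 41 = 2209 - 92 ≡ 52; y = λ·(51 - 52) - 31 ≡ 40. → (52, 40)
4G: (52, 40) + (41, 33). λ = (33 - 40)/(41 - 52) ≡ 52/48 mod 59. 48⁻¹ ≡ 16 (mod 59) since 48·16 = 768 ≡ 1, so λ ≡ 6.
  x = λ² - 52 - 41 = 36 - 93 ≡ 2; y = λ·(52 - 2) - 40 ≡ 24. → (2, 24)
5G: (2, 24) + (41, 33). λ = (33 - 24)/(41 - 2) ≡ 9/39 mod 59. 39⁻¹ ≡ 56 (mod 59) since 39·56 = 2184 ≡ 1, so λ ≡ 32.
  x = λ² - 2 - 41 = 1024 - 43 ≡ 37; y = λ·(2 - 37) - 24 ≡ 36. → (37, 36)
6G: (37, 36) + (41, 33). λ = (33 - 36)/(41 - 37) ≡ 56/4 mod 59. 4⁻¹ ≡ 15 (mod 59) since 4·15 = 60 ≡ 1, so λ ≡ 14.
  x = λ² - 37 - 41 = 196 - 78 ≡ 0; y = λ·(37 - 0) - 36 ≡ 10. → (0, 10)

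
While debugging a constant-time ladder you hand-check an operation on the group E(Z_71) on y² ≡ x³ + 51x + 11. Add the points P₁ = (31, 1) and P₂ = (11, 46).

(3, 7)

(31, 1) + (11, 46). λ = (46 - 1)/(11 - 31) ≡ 45/51 mod 71. 51⁻¹ ≡ 39 (mod 71), so λ ≡ 51.
  x = λ² - 31 - 11 = 2601 - 42 ≡ 3; y = λ·(31 - 3) - 1 ≡ 7. → (3, 7)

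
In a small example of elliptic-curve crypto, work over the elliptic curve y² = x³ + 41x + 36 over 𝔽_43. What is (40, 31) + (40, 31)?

(20, 27)

tangent at (40, 31): λ = (3·40² + 41)/(2·31) ≡ 25/19. 19⁻¹ ≡ 34 (mod 43), so λ ≡ 25·34 ≡ 33.
  x = λ² - 40 - 40 = 1089 - 80 ≡ 20; y = λ·(40 - 20) - 31 ≡ 27. → (20, 27)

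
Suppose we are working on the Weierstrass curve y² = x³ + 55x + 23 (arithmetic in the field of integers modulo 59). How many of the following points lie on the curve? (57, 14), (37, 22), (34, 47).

(57, 14): 14² ≡ 19, rhs ≡ 23 → off.
(37, 22): 22² ≡ 12, rhs ≡ 24 → off.
(34, 47): 47² ≡ 26, rhs ≡ 15 → off.

0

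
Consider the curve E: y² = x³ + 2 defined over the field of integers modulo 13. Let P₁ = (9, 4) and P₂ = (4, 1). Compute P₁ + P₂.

(9, 4) + (4, 1). λ = (1 - 4)/(4 - 9) ≡ 10/8 mod 13. 8⁻¹ ≡ 5 (mod 13), so λ ≡ 11.
  x = λ² - 9 - 4 = 121 - 13 ≡ 4; y = λ·(9 - 4) - 4 ≡ 12. → (4, 12)

(4, 12)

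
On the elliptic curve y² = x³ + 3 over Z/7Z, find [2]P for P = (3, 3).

tangent at (3, 3): λ = (3·3² + 0)/(2·3) ≡ 6/6. 6⁻¹ ≡ 6 (mod 7), so λ ≡ 6·6 ≡ 1.
  x = λ² - 3 - 3 = 1 - 6 ≡ 2; y = λ·(3 - 2) - 3 ≡ 5. → (2, 5)

(2, 5)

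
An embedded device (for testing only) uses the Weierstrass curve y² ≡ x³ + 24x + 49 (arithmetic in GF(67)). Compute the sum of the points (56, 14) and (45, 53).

(50, 50)

(56, 14) + (45, 53). λ = (53 - 14)/(45 - 56) ≡ 39/56 mod 67. 56⁻¹ ≡ 6 (mod 67), so λ ≡ 33.
  x = λ² - 56 - 45 = 1089 - 101 ≡ 50; y = λ·(56 - 50) - 14 ≡ 50. → (50, 50)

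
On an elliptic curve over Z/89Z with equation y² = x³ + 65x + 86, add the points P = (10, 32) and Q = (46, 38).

(10, 32) + (46, 38). λ = (38 - 32)/(46 - 10) ≡ 6/36 mod 89. 36⁻¹ ≡ 47 (mod 89), so λ ≡ 15.
  x = λ² - 10 - 46 = 225 - 56 ≡ 80; y = λ·(10 - 80) - 32 ≡ 75. → (80, 75)

(80, 75)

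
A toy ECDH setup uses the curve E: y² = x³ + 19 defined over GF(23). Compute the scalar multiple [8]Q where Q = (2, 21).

O

Double-and-add on 8 = (1000)₂. Start with Q = (2, 21) for the leading 1-bit.
double: tangent at (2, 21): λ = (3·2² + 0)/(2·21) ≡ 12/19. 19⁻¹ ≡ 17 (mod 23), so λ ≡ 12·17 ≡ 20.
  x = λ² - 2 - 2 = 400 - 4 ≡ 5; y = λ·(2 - 5) - 21 ≡ 11. → (5, 11)
double: tangent at (5, 11): λ = (3·5² + 0)/(2·11) ≡ 6/22. 22⁻¹ ≡ 22 (mod 23) since 22·22 = 484 ≡ 1, so λ ≡ 6·22 ≡ 17.
  x = λ² - 5 - 5 = 289 - 10 ≡ 3; y = λ·(5 - 3) - 11 ≡ 0. → (3, 0)
double: (3, 0) + (3, 0): same x and y₁ ≡ -y₂, so the sum is 𝒪.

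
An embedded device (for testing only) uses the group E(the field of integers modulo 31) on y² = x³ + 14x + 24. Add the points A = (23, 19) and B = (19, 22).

(7, 0)

(23, 19) + (19, 22). λ = (22 - 19)/(19 - 23) ≡ 3/27 mod 31. 27⁻¹ ≡ 23 (mod 31), so λ ≡ 7.
  x = λ² - 23 - 19 = 49 - 42 ≡ 7; y = λ·(23 - 7) - 19 ≡ 0. → (7, 0)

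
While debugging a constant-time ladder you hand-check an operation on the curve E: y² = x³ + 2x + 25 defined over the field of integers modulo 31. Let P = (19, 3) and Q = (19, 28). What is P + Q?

The two points share x = 19 and their y-coordinates satisfy 3 + 28 ≡ 0 (mod 31), so they are inverses. Their sum is O.

O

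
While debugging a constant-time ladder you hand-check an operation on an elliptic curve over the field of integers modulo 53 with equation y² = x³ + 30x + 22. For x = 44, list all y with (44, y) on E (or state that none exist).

x³ + 30x + 22 = 86526 ≡ 30 (mod 53).
30 is a non-residue mod 53; no y exists.

none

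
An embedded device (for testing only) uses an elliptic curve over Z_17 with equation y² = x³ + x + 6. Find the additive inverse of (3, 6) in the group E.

-(3, 6) = (3, -6 mod 17) = (3, 11).

(3, 11)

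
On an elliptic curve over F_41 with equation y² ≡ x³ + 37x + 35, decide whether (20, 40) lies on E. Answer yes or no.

y² = 40² ≡ 1; x³ + 37x + 35 = 8775 ≡ 1 (mod 41). 1 = 1.

yes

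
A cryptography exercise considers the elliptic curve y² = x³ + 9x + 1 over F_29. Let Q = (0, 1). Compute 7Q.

(16, 23)

Repeated addition: build up to 7Q.
2Q: tangent at (0, 1): λ = (3·0² + 9)/(2·1) ≡ 9/2. 2⁻¹ ≡ 15 (mod 29), so λ ≡ 9·15 ≡ 19.
  x = λ² - 0 - 0 = 361 - 0 ≡ 13; y = λ·(0 - 13) - 1 ≡ 13. → (13, 13)
3Q: (13, 13) + (0, 1). λ = (1 - 13)/(0 - 13) ≡ 17/16 mod 29. 16⁻¹ ≡ 20 (mod 29), so λ ≡ 21.
  x = λ² - 13 - 0 = 441 - 13 ≡ 22; y = λ·(13 - 22) - 13 ≡ 1. → (22, 1)
4Q: (22, 1) + (0, 1). λ = (1 - 1)/(0 - 22) ≡ 0/7 mod 29. 7⁻¹ ≡ 25 (mod 29) since 7·25 = 175 ≡ 1, so λ ≡ 0.
  x = λ² - 22 - 0 = 0 - 22 ≡ 7; y = λ·(22 - 7) - 1 ≡ 28. → (7, 28)
5Q: (7, 28) + (0, 1). λ = (1 - 28)/(0 - 7) ≡ 2/22 mod 29. 22⁻¹ ≡ 4 (mod 29), so λ ≡ 8.
  x = λ² - 7 - 0 = 64 - 7 ≡ 28; y = λ·(7 - 28) - 28 ≡ 7. → (28, 7)
6Q: (28, 7) + (0, 1). λ = (1 - 7)/(0 - 28) ≡ 23/1 mod 29. 1⁻¹ ≡ 1 (mod 29) since 1·1 = 1 ≡ 1, so λ ≡ 23.
  x = λ² - 28 - 0 = 529 - 28 ≡ 8; y = λ·(28 - 8) - 7 ≡ 18. → (8, 18)
7Q: (8, 18) + (0, 1). λ = (1 - 18)/(0 - 8) ≡ 12/21 mod 29. 21⁻¹ ≡ 18 (mod 29), so λ ≡ 13.
  x = λ² - 8 - 0 = 169 - 8 ≡ 16; y = λ·(8 - 16) - 18 ≡ 23. → (16, 23)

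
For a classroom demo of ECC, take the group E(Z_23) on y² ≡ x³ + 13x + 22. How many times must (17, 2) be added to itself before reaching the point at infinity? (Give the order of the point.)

11

2P: tangent at (17, 2): λ = (3·17² + 13)/(2·2) ≡ 6/4. 4⁻¹ ≡ 6 (mod 23), so λ ≡ 6·6 ≡ 13.
  x = λ² - 17 - 17 = 169 - 34 ≡ 20; y = λ·(17 - 20) - 2 ≡ 5. → (20, 5)
3P: (20, 5) + (17, 2). λ = (2 - 5)/(17 - 20) ≡ 20/20 mod 23. 20⁻¹ ≡ 15 (mod 23) since 20·15 = 300 ≡ 1, so λ ≡ 1.
  x = λ² - 20 - 17 = 1 - 37 ≡ 10; y = λ·(20 - 10) - 5 ≡ 5. → (10, 5)
4P: (10, 5) + (17, 2). λ = (2 - 5)/(17 - 10) ≡ 20/7 mod 23. 7⁻¹ ≡ 10 (mod 23) since 7·10 = 70 ≡ 1, so λ ≡ 16.
  x = λ² - 10 - 17 = 256 - 27 ≡ 22; y = λ·(10 - 22) - 5 ≡ 10. → (22, 10)
5P: (22, 10) + (17, 2). λ = (2 - 10)/(17 - 22) ≡ 15/18 mod 23. 18⁻¹ ≡ 9 (mod 23), so λ ≡ 20.
  x = λ² - 22 - 17 = 400 - 39 ≡ 16; y = λ·(22 - 16) - 10 ≡ 18. → (16, 18)
6P: (16, 18) + (17, 2). λ = (2 - 18)/(17 - 16) ≡ 7/1 mod 23. 1⁻¹ ≡ 1 (mod 23), so λ ≡ 7.
  x = λ² - 16 - 17 = 49 - 33 ≡ 16; y = λ·(16 - 16) - 18 ≡ 5. → (16, 5)
7P: (16, 5) + (17, 2). λ = (2 - 5)/(17 - 16) ≡ 20/1 mod 23. 1⁻¹ ≡ 1 (mod 23) since 1·1 = 1 ≡ 1, so λ ≡ 20.
  x = λ² - 16 - 17 = 400 - 33 ≡ 22; y = λ·(16 - 22) - 5 ≡ 13. → (22, 13)
8P: (22, 13) + (17, 2). λ = (2 - 13)/(17 - 22) ≡ 12/18 mod 23. 18⁻¹ ≡ 9 (mod 23), so λ ≡ 16.
  x = λ² - 22 - 17 = 256 - 39 ≡ 10; y = λ·(22 - 10) - 13 ≡ 18. → (10, 18)
9P: (10, 18) + (17, 2). λ = (2 - 18)/(17 - 10) ≡ 7/7 mod 23. 7⁻¹ ≡ 10 (mod 23) since 7·10 = 70 ≡ 1, so λ ≡ 1.
  x = λ² - 10 - 17 = 1 - 27 ≡ 20; y = λ·(10 - 20) - 18 ≡ 18. → (20, 18)
10P: (20, 18) + (17, 2). λ = (2 - 18)/(17 - 20) ≡ 7/20 mod 23. 20⁻¹ ≡ 15 (mod 23), so λ ≡ 13.
  x = λ² - 20 - 17 = 169 - 37 ≡ 17; y = λ·(20 - 17) - 18 ≡ 21. → (17, 21)
11P: (17, 21) + (17, 2): same x and y₁ ≡ -y₂, so the sum is the point at infinity.
11P = the point at infinity, so the order is 11.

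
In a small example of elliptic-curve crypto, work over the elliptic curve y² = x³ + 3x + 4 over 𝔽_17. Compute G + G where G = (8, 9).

(14, 11)

tangent at (8, 9): λ = (3·8² + 3)/(2·9) ≡ 8/1. 1⁻¹ ≡ 1 (mod 17) since 1·1 = 1 ≡ 1, so λ ≡ 8·1 ≡ 8.
  x = λ² - 8 - 8 = 64 - 16 ≡ 14; y = λ·(8 - 14) - 9 ≡ 11. → (14, 11)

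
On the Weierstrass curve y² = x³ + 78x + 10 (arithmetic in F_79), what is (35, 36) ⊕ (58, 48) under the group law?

(35, 36) + (58, 48). λ = (48 - 36)/(58 - 35) ≡ 12/23 mod 79. 23⁻¹ ≡ 55 (mod 79), so λ ≡ 28.
  x = λ² - 35 - 58 = 784 - 93 ≡ 59; y = λ·(35 - 59) - 36 ≡ 3. → (59, 3)

(59, 3)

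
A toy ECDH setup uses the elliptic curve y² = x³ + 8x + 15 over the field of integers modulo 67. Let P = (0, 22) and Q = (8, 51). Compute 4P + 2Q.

(47, 30)

First 4P:
Repeated addition: build up to 4P.
2P: tangent at (0, 22): λ = (3·0² + 8)/(2·22) ≡ 8/44. 44⁻¹ ≡ 32 (mod 67), so λ ≡ 8·32 ≡ 55.
  x = λ² - 0 - 0 = 3025 - 0 ≡ 10; y = λ·(0 - 10) - 22 ≡ 31. → (10, 31)
3P: (10, 31) + (0, 22). λ = (22 - 31)/(0 - 10) ≡ 58/57 mod 67. 57⁻¹ ≡ 20 (mod 67) since 57·20 = 1140 ≡ 1, so λ ≡ 21.
  x = λ² - 10 - 0 = 441 - 10 ≡ 29; y = λ·(10 - 29) - 31 ≡ 39. → (29, 39)
4P: (29, 39) + (0, 22). λ = (22 - 39)/(0 - 29) ≡ 50/38 mod 67. 38⁻¹ ≡ 30 (mod 67) since 38·30 = 1140 ≡ 1, so λ ≡ 26.
  x = λ² - 29 - 0 = 676 - 29 ≡ 44; y = λ·(29 - 44) - 39 ≡ 40. → (44, 40)
4P = (44, 40).
Next 2Q:
Repeated addition: build up to 2Q.
2Q: tangent at (8, 51): λ = (3·8² + 8)/(2·51) ≡ 66/35. 35⁻¹ ≡ 23 (mod 67) since 35·23 = 805 ≡ 1, so λ ≡ 66·23 ≡ 44.
  x = λ² - 8 - 8 = 1936 - 16 ≡ 44; y = λ·(8 - 44) - 51 ≡ 40. → (44, 40)
2Q = (44, 40).
Finally 4P + 2Q:
tangent at (44, 40): λ = (3·44² + 8)/(2·40) ≡ 54/13. 13⁻¹ ≡ 31 (mod 67), so λ ≡ 54·31 ≡ 66.
  x = λ² - 44 - 44 = 4356 - 88 ≡ 47; y = λ·(44 - 47) - 40 ≡ 30. → (47, 30)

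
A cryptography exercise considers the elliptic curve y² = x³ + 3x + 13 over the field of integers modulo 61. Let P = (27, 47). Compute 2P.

(3, 54)

tangent at (27, 47): λ = (3·27² + 3)/(2·47) ≡ 55/33. 33⁻¹ ≡ 37 (mod 61), so λ ≡ 55·37 ≡ 22.
  x = λ² - 27 - 27 = 484 - 54 ≡ 3; y = λ·(27 - 3) - 47 ≡ 54. → (3, 54)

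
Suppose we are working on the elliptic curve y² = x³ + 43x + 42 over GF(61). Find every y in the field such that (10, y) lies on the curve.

none

x³ + 43x + 42 = 1472 ≡ 8 (mod 61).
8 is a non-residue mod 61; no y exists.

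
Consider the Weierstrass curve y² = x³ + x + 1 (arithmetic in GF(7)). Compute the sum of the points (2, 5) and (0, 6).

(0, 1)

(2, 5) + (0, 6). λ = (6 - 5)/(0 - 2) ≡ 1/5 mod 7. 5⁻¹ ≡ 3 (mod 7) since 5·3 = 15 ≡ 1, so λ ≡ 3.
  x = λ² - 2 - 0 = 9 - 2 ≡ 0; y = λ·(2 - 0) - 5 ≡ 1. → (0, 1)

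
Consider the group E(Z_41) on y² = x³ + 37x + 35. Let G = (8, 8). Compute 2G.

tangent at (8, 8): λ = (3·8² + 37)/(2·8) ≡ 24/16. 16⁻¹ ≡ 18 (mod 41) since 16·18 = 288 ≡ 1, so λ ≡ 24·18 ≡ 22.
  x = λ² - 8 - 8 = 484 - 16 ≡ 17; y = λ·(8 - 17) - 8 ≡ 40. → (17, 40)

(17, 40)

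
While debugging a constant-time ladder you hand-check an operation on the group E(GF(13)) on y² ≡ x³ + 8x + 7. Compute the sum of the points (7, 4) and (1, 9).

(7, 4) + (1, 9). λ = (9 - 4)/(1 - 7) ≡ 5/7 mod 13. 7⁻¹ ≡ 2 (mod 13) since 7·2 = 14 ≡ 1, so λ ≡ 10.
  x = λ² - 7 - 1 = 100 - 8 ≡ 1; y = λ·(7 - 1) - 4 ≡ 4. → (1, 4)

(1, 4)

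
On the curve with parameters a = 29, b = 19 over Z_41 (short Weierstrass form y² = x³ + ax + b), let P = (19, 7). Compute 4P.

Double-and-add on 4 = (100)₂. Start with P = (19, 7) for the leading 1-bit.
double: tangent at (19, 7): λ = (3·19² + 29)/(2·7) ≡ 5/14. 14⁻¹ ≡ 3 (mod 41) since 14·3 = 42 ≡ 1, so λ ≡ 5·3 ≡ 15.
  x = λ² - 19 - 19 = 225 - 38 ≡ 23; y = λ·(19 - 23) - 7 ≡ 15. → (23, 15)
double: tangent at (23, 15): λ = (3·23² + 29)/(2·15) ≡ 17/30. 30⁻¹ ≡ 26 (mod 41) since 30·26 = 780 ≡ 1, so λ ≡ 17·26 ≡ 32.
  x = λ² - 23 - 23 = 1024 - 46 ≡ 35; y = λ·(23 - 35) - 15 ≡ 11. → (35, 11)

(35, 11)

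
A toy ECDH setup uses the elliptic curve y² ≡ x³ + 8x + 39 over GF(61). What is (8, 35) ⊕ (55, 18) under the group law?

(39, 45)

(8, 35) + (55, 18). λ = (18 - 35)/(55 - 8) ≡ 44/47 mod 61. 47⁻¹ ≡ 13 (mod 61) since 47·13 = 611 ≡ 1, so λ ≡ 23.
  x = λ² - 8 - 55 = 529 - 63 ≡ 39; y = λ·(8 - 39) - 35 ≡ 45. → (39, 45)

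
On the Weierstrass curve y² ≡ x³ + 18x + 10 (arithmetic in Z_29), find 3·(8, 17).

O

Write P = (8, 17).
Repeated addition: build up to 3P.
2P: tangent at (8, 17): λ = (3·8² + 18)/(2·17) ≡ 7/5. 5⁻¹ ≡ 6 (mod 29), so λ ≡ 7·6 ≡ 13.
  x = λ² - 8 - 8 = 169 - 16 ≡ 8; y = λ·(8 - 8) - 17 ≡ 12. → (8, 12)
3P: (8, 12) + (8, 17): same x and y₁ ≡ -y₂, so the sum is O.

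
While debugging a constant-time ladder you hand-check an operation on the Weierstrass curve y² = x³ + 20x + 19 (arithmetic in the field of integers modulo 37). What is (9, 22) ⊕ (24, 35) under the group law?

(11, 33)

(9, 22) + (24, 35). λ = (35 - 22)/(24 - 9) ≡ 13/15 mod 37. 15⁻¹ ≡ 5 (mod 37) since 15·5 = 75 ≡ 1, so λ ≡ 28.
  x = λ² - 9 - 24 = 784 - 33 ≡ 11; y = λ·(9 - 11) - 22 ≡ 33. → (11, 33)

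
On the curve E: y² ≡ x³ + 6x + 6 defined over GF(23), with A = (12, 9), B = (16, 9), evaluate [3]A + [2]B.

(4, 18)

First 3A:
Repeated addition: build up to 3A.
2A: tangent at (12, 9): λ = (3·12² + 6)/(2·9) ≡ 1/18. 18⁻¹ ≡ 9 (mod 23) since 18·9 = 162 ≡ 1, so λ ≡ 1·9 ≡ 9.
  x = λ² - 12 - 12 = 81 - 24 ≡ 11; y = λ·(12 - 11) - 9 ≡ 0. → (11, 0)
3A: (11, 0) + (12, 9). λ = (9 - 0)/(12 - 11) ≡ 9/1 mod 23. 1⁻¹ ≡ 1 (mod 23), so λ ≡ 9.
  x = λ² - 11 - 12 = 81 - 23 ≡ 12; y = λ·(11 - 12) - 0 ≡ 14. → (12, 14)
3A = (12, 14).
Next 2B:
Repeated addition: build up to 2B.
2B: tangent at (16, 9): λ = (3·16² + 6)/(2·9) ≡ 15/18. 18⁻¹ ≡ 9 (mod 23) since 18·9 = 162 ≡ 1, so λ ≡ 15·9 ≡ 20.
  x = λ² - 16 - 16 = 400 - 32 ≡ 0; y = λ·(16 - 0) - 9 ≡ 12. → (0, 12)
2B = (0, 12).
Finally 3A + 2B:
(12, 14) + (0, 12). λ = (12 - 14)/(0 - 12) ≡ 21/11 mod 23. 11⁻¹ ≡ 21 (mod 23) since 11·21 = 231 ≡ 1, so λ ≡ 4.
  x = λ² - 12 - 0 = 16 - 12 ≡ 4; y = λ·(12 - 4) - 14 ≡ 18. → (4, 18)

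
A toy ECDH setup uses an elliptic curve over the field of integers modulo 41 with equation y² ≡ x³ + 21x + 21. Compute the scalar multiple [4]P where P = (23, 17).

Repeated addition: build up to 4P.
2P: tangent at (23, 17): λ = (3·23² + 21)/(2·17) ≡ 9/34. 34⁻¹ ≡ 35 (mod 41) since 34·35 = 1190 ≡ 1, so λ ≡ 9·35 ≡ 28.
  x = λ² - 23 - 23 = 784 - 46 ≡ 0; y = λ·(23 - 0) - 17 ≡ 12. → (0, 12)
3P: (0, 12) + (23, 17). λ = (17 - 12)/(23 - 0) ≡ 5/23 mod 41. 23⁻¹ ≡ 25 (mod 41), so λ ≡ 2.
  x = λ² - 0 - 23 = 4 - 23 ≡ 22; y = λ·(0 - 22) - 12 ≡ 26. → (22, 26)
4P: (22, 26) + (23, 17). λ = (17 - 26)/(23 - 22) ≡ 32/1 mod 41. 1⁻¹ ≡ 1 (mod 41) since 1·1 = 1 ≡ 1, so λ ≡ 32.
  x = λ² - 22 - 23 = 1024 - 45 ≡ 36; y = λ·(22 - 36) - 26 ≡ 18. → (36, 18)

(36, 18)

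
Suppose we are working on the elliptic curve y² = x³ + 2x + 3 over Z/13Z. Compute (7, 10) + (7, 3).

The two points share x = 7 and their y-coordinates satisfy 10 + 3 ≡ 0 (mod 13), so they are inverses. Their sum is the point at infinity.

O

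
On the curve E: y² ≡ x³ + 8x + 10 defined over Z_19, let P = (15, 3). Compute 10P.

Double-and-add on 10 = (1010)₂. Start with P = (15, 3) for the leading 1-bit.
double: tangent at (15, 3): λ = (3·15² + 8)/(2·3) ≡ 18/6. 6⁻¹ ≡ 16 (mod 19) since 6·16 = 96 ≡ 1, so λ ≡ 18·16 ≡ 3.
  x = λ² - 15 - 15 = 9 - 30 ≡ 17; y = λ·(15 - 17) - 3 ≡ 10. → (17, 10)
double: tangent at (17, 10): λ = (3·17² + 8)/(2·10) ≡ 1/1. 1⁻¹ ≡ 1 (mod 19), so λ ≡ 1·1 ≡ 1.
  x = λ² - 17 - 17 = 1 - 34 ≡ 5; y = λ·(17 - 5) - 10 ≡ 2. → (5, 2)
add P: (5, 2) + (15, 3). λ = (3 - 2)/(15 - 5) ≡ 1/10 mod 19. 10⁻¹ ≡ 2 (mod 19) since 10·2 = 20 ≡ 1, so λ ≡ 2.
  x = λ² - 5 - 15 = 4 - 20 ≡ 3; y = λ·(5 - 3) - 2 ≡ 2. → (3, 2)
double: tangent at (3, 2): λ = (3·3² + 8)/(2·2) ≡ 16/4. 4⁻¹ ≡ 5 (mod 19), so λ ≡ 16·5 ≡ 4.
  x = λ² - 3 - 3 = 16 - 6 ≡ 10; y = λ·(3 - 10) - 2 ≡ 8. → (10, 8)

(10, 8)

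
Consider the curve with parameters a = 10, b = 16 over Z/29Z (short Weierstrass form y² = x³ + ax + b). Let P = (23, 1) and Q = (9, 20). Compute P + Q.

(20, 26)

(23, 1) + (9, 20). λ = (20 - 1)/(9 - 23) ≡ 19/15 mod 29. 15⁻¹ ≡ 2 (mod 29), so λ ≡ 9.
  x = λ² - 23 - 9 = 81 - 32 ≡ 20; y = λ·(23 - 20) - 1 ≡ 26. → (20, 26)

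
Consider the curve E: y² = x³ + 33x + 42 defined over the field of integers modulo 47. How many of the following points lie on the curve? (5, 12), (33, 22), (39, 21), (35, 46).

(5, 12): 12² ≡ 3, rhs ≡ 3 → on.
(33, 22): 22² ≡ 14, rhs ≡ 32 → off.
(39, 21): 21² ≡ 18, rhs ≡ 18 → on.
(35, 46): 46² ≡ 1, rhs ≡ 33 → off.

2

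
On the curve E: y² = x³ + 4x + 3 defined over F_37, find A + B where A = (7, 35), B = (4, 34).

(22, 34)

(7, 35) + (4, 34). λ = (34 - 35)/(4 - 7) ≡ 36/34 mod 37. 34⁻¹ ≡ 12 (mod 37), so λ ≡ 25.
  x = λ² - 7 - 4 = 625 - 11 ≡ 22; y = λ·(7 - 22) - 35 ≡ 34. → (22, 34)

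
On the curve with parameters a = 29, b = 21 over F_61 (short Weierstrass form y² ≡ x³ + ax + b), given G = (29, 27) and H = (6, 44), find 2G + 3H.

First 2G:
Repeated addition: build up to 2G.
2G: tangent at (29, 27): λ = (3·29² + 29)/(2·27) ≡ 51/54. 54⁻¹ ≡ 26 (mod 61), so λ ≡ 51·26 ≡ 45.
  x = λ² - 29 - 29 = 2025 - 58 ≡ 15; y = λ·(29 - 15) - 27 ≡ 54. → (15, 54)
2G = (15, 54).
Next 3H:
Repeated addition: build up to 3H.
2H: tangent at (6, 44): λ = (3·6² + 29)/(2·44) ≡ 15/27. 27⁻¹ ≡ 52 (mod 61), so λ ≡ 15·52 ≡ 48.
  x = λ² - 6 - 6 = 2304 - 12 ≡ 35; y = λ·(6 - 35) - 44 ≡ 28. → (35, 28)
3H: (35, 28) + (6, 44). λ = (44 - 28)/(6 - 35) ≡ 16/32 mod 61. 32⁻¹ ≡ 21 (mod 61) since 32·21 = 672 ≡ 1, so λ ≡ 31.
  x = λ² - 35 - 6 = 961 - 41 ≡ 5; y = λ·(35 - 5) - 28 ≡ 48. → (5, 48)
3H = (5, 48).
Finally 2G + 3H:
(15, 54) + (5, 48). λ = (48 - 54)/(5 - 15) ≡ 55/51 mod 61. 51⁻¹ ≡ 6 (mod 61) since 51·6 = 306 ≡ 1, so λ ≡ 25.
  x = λ² - 15 - 5 = 625 - 20 ≡ 56; y = λ·(15 - 56) - 54 ≡ 19. → (56, 19)

(56, 19)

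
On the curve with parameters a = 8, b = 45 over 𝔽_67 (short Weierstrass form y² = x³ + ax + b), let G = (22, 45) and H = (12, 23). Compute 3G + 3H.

(34, 52)

First 3G:
Repeated addition: build up to 3G.
2G: tangent at (22, 45): λ = (3·22² + 8)/(2·45) ≡ 53/23. 23⁻¹ ≡ 35 (mod 67), so λ ≡ 53·35 ≡ 46.
  x = λ² - 22 - 22 = 2116 - 44 ≡ 62; y = λ·(22 - 62) - 45 ≡ 58. → (62, 58)
3G: (62, 58) + (22, 45). λ = (45 - 58)/(22 - 62) ≡ 54/27 mod 67. 27⁻¹ ≡ 5 (mod 67) since 27·5 = 135 ≡ 1, so λ ≡ 2.
  x = λ² - 62 - 22 = 4 - 84 ≡ 54; y = λ·(62 - 54) - 58 ≡ 25. → (54, 25)
3G = (54, 25).
Next 3H:
Repeated addition: build up to 3H.
2H: tangent at (12, 23): λ = (3·12² + 8)/(2·23) ≡ 38/46. 46⁻¹ ≡ 51 (mod 67) since 46·51 = 2346 ≡ 1, so λ ≡ 38·51 ≡ 62.
  x = λ² - 12 - 12 = 3844 - 24 ≡ 1; y = λ·(12 - 1) - 23 ≡ 56. → (1, 56)
3H: (1, 56) + (12, 23). λ = (23 - 56)/(12 - 1) ≡ 34/11 mod 67. 11⁻¹ ≡ 61 (mod 67) since 11·61 = 671 ≡ 1, so λ ≡ 64.
  x = λ² - 1 - 12 = 4096 - 13 ≡ 63; y = λ·(1 - 63) - 56 ≡ 63. → (63, 63)
3H = (63, 63).
Finally 3G + 3H:
(54, 25) + (63, 63). λ = (63 - 25)/(63 - 54) ≡ 38/9 mod 67. 9⁻¹ ≡ 15 (mod 67) since 9·15 = 135 ≡ 1, so λ ≡ 34.
  x = λ² - 54 - 63 = 1156 - 117 ≡ 34; y = λ·(54 - 34) - 25 ≡ 52. → (34, 52)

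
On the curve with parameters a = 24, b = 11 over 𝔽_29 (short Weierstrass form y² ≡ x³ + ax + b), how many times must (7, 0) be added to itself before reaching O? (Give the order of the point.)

2

2P: (7, 0) + (7, 0): same x and y₁ ≡ -y₂, so the sum is O.
2P = O, so the order is 2.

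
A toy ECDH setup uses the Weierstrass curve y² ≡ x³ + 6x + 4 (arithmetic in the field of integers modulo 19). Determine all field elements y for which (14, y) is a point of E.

1, 18

x³ + 6x + 4 = 2832 ≡ 1 (mod 19).
Square roots of 1 mod 19: 1 and 18 (since 1² = 1 ≡ 1).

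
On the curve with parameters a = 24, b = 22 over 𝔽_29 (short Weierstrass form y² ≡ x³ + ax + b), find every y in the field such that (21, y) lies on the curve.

x³ + 24x + 22 = 9787 ≡ 14 (mod 29).
14 is a non-residue mod 29; no y exists.

none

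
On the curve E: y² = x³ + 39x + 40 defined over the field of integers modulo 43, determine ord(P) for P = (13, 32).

2P: tangent at (13, 32): λ = (3·13² + 39)/(2·32) ≡ 30/21. 21⁻¹ ≡ 41 (mod 43), so λ ≡ 30·41 ≡ 26.
  x = λ² - 13 - 13 = 676 - 26 ≡ 5; y = λ·(13 - 5) - 32 ≡ 4. → (5, 4)
3P: (5, 4) + (13, 32). λ = (32 - 4)/(13 - 5) ≡ 28/8 mod 43. 8⁻¹ ≡ 27 (mod 43) since 8·27 = 216 ≡ 1, so λ ≡ 25.
  x = λ² - 5 - 13 = 625 - 18 ≡ 5; y = λ·(5 - 5) - 4 ≡ 39. → (5, 39)
4P: (5, 39) + (13, 32). λ = (32 - 39)/(13 - 5) ≡ 36/8 mod 43. 8⁻¹ ≡ 27 (mod 43), so λ ≡ 26.
  x = λ² - 5 - 13 = 676 - 18 ≡ 13; y = λ·(5 - 13) - 39 ≡ 11. → (13, 11)
5P: (13, 11) + (13, 32): same x and y₁ ≡ -y₂, so the sum is O.
5P = O, so the order is 5.

5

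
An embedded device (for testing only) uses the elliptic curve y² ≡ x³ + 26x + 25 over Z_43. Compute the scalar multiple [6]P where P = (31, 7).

(29, 23)

Double-and-add on 6 = (110)₂. Start with P = (31, 7) for the leading 1-bit.
double: tangent at (31, 7): λ = (3·31² + 26)/(2·7) ≡ 28/14. 14⁻¹ ≡ 40 (mod 43) since 14·40 = 560 ≡ 1, so λ ≡ 28·40 ≡ 2.
  x = λ² - 31 - 31 = 4 - 62 ≡ 28; y = λ·(31 - 28) - 7 ≡ 42. → (28, 42)
add P: (28, 42) + (31, 7). λ = (7 - 42)/(31 - 28) ≡ 8/3 mod 43. 3⁻¹ ≡ 29 (mod 43), so λ ≡ 17.
  x = λ² - 28 - 31 = 289 - 59 ≡ 15; y = λ·(28 - 15) - 42 ≡ 7. → (15, 7)
double: tangent at (15, 7): λ = (3·15² + 26)/(2·7) ≡ 13/14. 14⁻¹ ≡ 40 (mod 43), so λ ≡ 13·40 ≡ 4.
  x = λ² - 15 - 15 = 16 - 30 ≡ 29; y = λ·(15 - 29) - 7 ≡ 23. → (29, 23)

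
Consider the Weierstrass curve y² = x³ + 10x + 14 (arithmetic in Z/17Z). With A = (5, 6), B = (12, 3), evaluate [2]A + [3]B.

(2, 12)

First 2A:
Repeated addition: build up to 2A.
2A: tangent at (5, 6): λ = (3·5² + 10)/(2·6) ≡ 0/12. 12⁻¹ ≡ 10 (mod 17) since 12·10 = 120 ≡ 1, so λ ≡ 0·10 ≡ 0.
  x = λ² - 5 - 5 = 0 - 10 ≡ 7; y = λ·(5 - 7) - 6 ≡ 11. → (7, 11)
2A = (7, 11).
Next 3B:
Repeated addition: build up to 3B.
2B: tangent at (12, 3): λ = (3·12² + 10)/(2·3) ≡ 0/6. 6⁻¹ ≡ 3 (mod 17) since 6·3 = 18 ≡ 1, so λ ≡ 0·3 ≡ 0.
  x = λ² - 12 - 12 = 0 - 24 ≡ 10; y = λ·(12 - 10) - 3 ≡ 14. → (10, 14)
3B: (10, 14) + (12, 3). λ = (3 - 14)/(12 - 10) ≡ 6/2 mod 17. 2⁻¹ ≡ 9 (mod 17) since 2·9 = 18 ≡ 1, so λ ≡ 3.
  x = λ² - 10 - 12 = 9 - 22 ≡ 4; y = λ·(10 - 4) - 14 ≡ 4. → (4, 4)
3B = (4, 4).
Finally 2A + 3B:
(7, 11) + (4, 4). λ = (4 - 11)/(4 - 7) ≡ 10/14 mod 17. 14⁻¹ ≡ 11 (mod 17) since 14·11 = 154 ≡ 1, so λ ≡ 8.
  x = λ² - 7 - 4 = 64 - 11 ≡ 2; y = λ·(7 - 2) - 11 ≡ 12. → (2, 12)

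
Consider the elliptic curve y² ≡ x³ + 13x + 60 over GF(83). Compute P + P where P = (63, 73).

tangent at (63, 73): λ = (3·63² + 13)/(2·73) ≡ 51/63. 63⁻¹ ≡ 29 (mod 83), so λ ≡ 51·29 ≡ 68.
  x = λ² - 63 - 63 = 4624 - 126 ≡ 16; y = λ·(63 - 16) - 73 ≡ 52. → (16, 52)

(16, 52)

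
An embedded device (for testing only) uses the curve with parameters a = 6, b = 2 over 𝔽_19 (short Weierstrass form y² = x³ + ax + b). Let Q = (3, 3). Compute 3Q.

Repeated addition: build up to 3Q.
2Q: tangent at (3, 3): λ = (3·3² + 6)/(2·3) ≡ 14/6. 6⁻¹ ≡ 16 (mod 19), so λ ≡ 14·16 ≡ 15.
  x = λ² - 3 - 3 = 225 - 6 ≡ 10; y = λ·(3 - 10) - 3 ≡ 6. → (10, 6)
3Q: (10, 6) + (3, 3). λ = (3 - 6)/(3 - 10) ≡ 16/12 mod 19. 12⁻¹ ≡ 8 (mod 19), so λ ≡ 14.
  x = λ² - 10 - 3 = 196 - 13 ≡ 12; y = λ·(10 - 12) - 6 ≡ 4. → (12, 4)

(12, 4)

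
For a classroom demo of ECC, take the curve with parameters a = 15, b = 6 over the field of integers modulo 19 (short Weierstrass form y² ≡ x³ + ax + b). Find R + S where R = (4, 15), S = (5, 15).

(4, 15) + (5, 15). λ = (15 - 15)/(5 - 4) ≡ 0/1 mod 19. 1⁻¹ ≡ 1 (mod 19) since 1·1 = 1 ≡ 1, so λ ≡ 0.
  x = λ² - 4 - 5 = 0 - 9 ≡ 10; y = λ·(4 - 10) - 15 ≡ 4. → (10, 4)

(10, 4)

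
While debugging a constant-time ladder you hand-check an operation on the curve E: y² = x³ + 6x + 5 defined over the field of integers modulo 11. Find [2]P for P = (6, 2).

tangent at (6, 2): λ = (3·6² + 6)/(2·2) ≡ 4/4. 4⁻¹ ≡ 3 (mod 11), so λ ≡ 4·3 ≡ 1.
  x = λ² - 6 - 6 = 1 - 12 ≡ 0; y = λ·(6 - 0) - 2 ≡ 4. → (0, 4)

(0, 4)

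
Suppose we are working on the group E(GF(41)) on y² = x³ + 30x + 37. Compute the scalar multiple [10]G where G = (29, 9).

(8, 25)

Repeated addition: build up to 10G.
2G: tangent at (29, 9): λ = (3·29² + 30)/(2·9) ≡ 11/18. 18⁻¹ ≡ 16 (mod 41) since 18·16 = 288 ≡ 1, so λ ≡ 11·16 ≡ 12.
  x = λ² - 29 - 29 = 144 - 58 ≡ 4; y = λ·(29 - 4) - 9 ≡ 4. → (4, 4)
3G: (4, 4) + (29, 9). λ = (9 - 4)/(29 - 4) ≡ 5/25 mod 41. 25⁻¹ ≡ 23 (mod 41), so λ ≡ 33.
  x = λ² - 4 - 29 = 1089 - 33 ≡ 31; y = λ·(4 - 31) - 4 ≡ 7. → (31, 7)
4G: (31, 7) + (29, 9). λ = (9 - 7)/(29 - 31) ≡ 2/39 mod 41. 39⁻¹ ≡ 20 (mod 41), so λ ≡ 40.
  x = λ² - 31 - 29 = 1600 - 60 ≡ 23; y = λ·(31 - 23) - 7 ≡ 26. → (23, 26)
5G: (23, 26) + (29, 9). λ = (9 - 26)/(29 - 23) ≡ 24/6 mod 41. 6⁻¹ ≡ 7 (mod 41) since 6·7 = 42 ≡ 1, so λ ≡ 4.
  x = λ² - 23 - 29 = 16 - 52 ≡ 5; y = λ·(23 - 5) - 26 ≡ 5. → (5, 5)
6G: (5, 5) + (29, 9). λ = (9 - 5)/(29 - 5) ≡ 4/24 mod 41. 24⁻¹ ≡ 12 (mod 41) since 24·12 = 288 ≡ 1, so λ ≡ 7.
  x = λ² - 5 - 29 = 49 - 34 ≡ 15; y = λ·(5 - 15) - 5 ≡ 7. → (15, 7)
7G: (15, 7) + (29, 9). λ = (9 - 7)/(29 - 15) ≡ 2/14 mod 41. 14⁻¹ ≡ 3 (mod 41), so λ ≡ 6.
  x = λ² - 15 - 29 = 36 - 44 ≡ 33; y = λ·(15 - 33) - 7 ≡ 8. → (33, 8)
8G: (33, 8) + (29, 9). λ = (9 - 8)/(29 - 33) ≡ 1/37 mod 41. 37⁻¹ ≡ 10 (mod 41) since 37·10 = 370 ≡ 1, so λ ≡ 10.
  x = λ² - 33 - 29 = 100 - 62 ≡ 38; y = λ·(33 - 38) - 8 ≡ 24. → (38, 24)
9G: (38, 24) + (29, 9). λ = (9 - 24)/(29 - 38) ≡ 26/32 mod 41. 32⁻¹ ≡ 9 (mod 41) since 32·9 = 288 ≡ 1, so λ ≡ 29.
  x = λ² - 38 - 29 = 841 - 67 ≡ 36; y = λ·(38 - 36) - 24 ≡ 34. → (36, 34)
10G: (36, 34) + (29, 9). λ = (9 - 34)/(29 - 36) ≡ 16/34 mod 41. 34⁻¹ ≡ 35 (mod 41) since 34·35 = 1190 ≡ 1, so λ ≡ 27.
  x = λ² - 36 - 29 = 729 - 65 ≡ 8; y = λ·(36 - 8) - 34 ≡ 25. → (8, 25)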